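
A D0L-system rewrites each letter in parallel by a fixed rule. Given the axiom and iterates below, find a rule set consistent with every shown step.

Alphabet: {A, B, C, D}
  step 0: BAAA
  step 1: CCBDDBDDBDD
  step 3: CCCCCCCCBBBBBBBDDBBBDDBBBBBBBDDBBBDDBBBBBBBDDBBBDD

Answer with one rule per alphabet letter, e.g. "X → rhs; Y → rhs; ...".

A->BDD, B->CC, C->BB, D->CA

  step 0 ⇒ step 1: BAAA ⇒ CC·BDD·BDD·BDD
    A ↦ BDD
    B ↦ CC
    C ↦ BB  (constrained at step 1)
    D ↦ CA  (constrained at step 1)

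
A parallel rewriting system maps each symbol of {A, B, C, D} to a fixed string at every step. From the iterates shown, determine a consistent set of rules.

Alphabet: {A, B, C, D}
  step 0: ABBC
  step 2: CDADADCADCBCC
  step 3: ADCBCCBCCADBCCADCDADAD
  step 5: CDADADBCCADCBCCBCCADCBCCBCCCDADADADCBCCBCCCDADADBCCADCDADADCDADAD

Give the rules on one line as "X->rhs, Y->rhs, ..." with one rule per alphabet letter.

  step 2 ⇒ step 3: CDADADCADCBCC ⇒ AD·C·BC·C·BC·C·AD·BC·C·AD·CD·AD·AD
    A ↦ BC
    B ↦ CD
    C ↦ AD
    D ↦ C

A->BC, B->CD, C->AD, D->C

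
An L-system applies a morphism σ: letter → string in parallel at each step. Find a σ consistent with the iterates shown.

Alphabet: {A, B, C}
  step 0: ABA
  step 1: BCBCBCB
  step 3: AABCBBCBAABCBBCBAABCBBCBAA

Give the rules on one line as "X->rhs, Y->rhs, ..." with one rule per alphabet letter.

A->BCB, B->C, C->AA

  step 0 ⇒ step 1: ABA ⇒ BCB·C·BCB
    A ↦ BCB
    B ↦ C
    C ↦ AA  (constrained at step 1)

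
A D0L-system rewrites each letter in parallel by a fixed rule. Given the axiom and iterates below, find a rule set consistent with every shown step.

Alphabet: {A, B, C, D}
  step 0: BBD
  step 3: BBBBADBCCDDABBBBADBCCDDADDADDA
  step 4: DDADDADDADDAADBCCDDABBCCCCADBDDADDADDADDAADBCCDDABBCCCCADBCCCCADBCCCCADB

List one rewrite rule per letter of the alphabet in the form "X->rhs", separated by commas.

A->ADB, B->DDA, C->B, D->CC

  step 3 ⇒ step 4: BBBBADBCCDDABBBBADBCCDDADDADDA ⇒ DDA·DDA·DDA·DDA·ADB·CC·DDA·B·B·CC·CC·ADB·DDA·DDA·DDA·DDA·ADB·CC·DDA·B·B·CC·CC·ADB·CC·CC·ADB·CC·CC·ADB
    A ↦ ADB
    B ↦ DDA
    C ↦ B
    D ↦ CC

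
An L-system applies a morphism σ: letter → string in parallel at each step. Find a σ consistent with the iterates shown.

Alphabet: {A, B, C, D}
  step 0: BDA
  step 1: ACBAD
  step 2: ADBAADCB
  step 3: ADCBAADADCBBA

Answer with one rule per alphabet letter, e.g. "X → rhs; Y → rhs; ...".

  step 2 ⇒ step 3: ADBAADCB ⇒ AD·CB·A·AD·AD·CB·B·A
    A ↦ AD
    B ↦ A
    C ↦ B
    D ↦ CB

A->AD, B->A, C->B, D->CB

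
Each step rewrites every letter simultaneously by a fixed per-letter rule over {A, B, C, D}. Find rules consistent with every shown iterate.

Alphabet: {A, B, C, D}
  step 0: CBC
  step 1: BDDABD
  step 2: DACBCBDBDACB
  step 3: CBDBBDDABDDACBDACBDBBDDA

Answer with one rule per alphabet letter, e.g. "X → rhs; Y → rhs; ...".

  step 2 ⇒ step 3: DACBCBDBDACB ⇒ CB·DB·BD·DA·BD·DA·CB·DA·CB·DB·BD·DA
    A ↦ DB
    B ↦ DA
    C ↦ BD
    D ↦ CB

A->DB, B->DA, C->BD, D->CB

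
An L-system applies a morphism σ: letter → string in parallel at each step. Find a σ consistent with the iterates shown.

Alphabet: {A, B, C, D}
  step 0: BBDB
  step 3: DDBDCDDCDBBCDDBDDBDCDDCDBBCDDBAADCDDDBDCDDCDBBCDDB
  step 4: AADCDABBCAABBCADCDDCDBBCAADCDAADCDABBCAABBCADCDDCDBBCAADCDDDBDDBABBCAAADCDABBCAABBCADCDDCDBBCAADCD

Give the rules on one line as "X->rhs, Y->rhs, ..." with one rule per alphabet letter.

  step 3 ⇒ step 4: DDBDCDDCDBBCDDBDDBDCDDCDBBCDDBAADCDDDBDCDDCDBBCDDB ⇒ A·A·DCD·A·BBC·A·A·BBC·A·DCD·DCD·BBC·A·A·DCD·A·A·DCD·A·BBC·A·A·BBC·A·DCD·DCD·BBC·A·A·DCD·DDB·DDB·A·BBC·A·A·A·DCD·A·BBC·A·A·BBC·A·DCD·DCD·BBC·A·A·DCD
    A ↦ DDB
    B ↦ DCD
    C ↦ BBC
    D ↦ A

A->DDB, B->DCD, C->BBC, D->A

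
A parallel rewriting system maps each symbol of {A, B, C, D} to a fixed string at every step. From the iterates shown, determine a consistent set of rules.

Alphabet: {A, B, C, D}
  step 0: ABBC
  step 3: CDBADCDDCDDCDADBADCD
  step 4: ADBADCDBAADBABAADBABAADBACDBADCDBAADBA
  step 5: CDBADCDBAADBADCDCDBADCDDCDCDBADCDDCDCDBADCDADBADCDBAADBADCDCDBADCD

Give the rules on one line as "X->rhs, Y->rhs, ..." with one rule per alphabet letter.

  step 4 ⇒ step 5: ADBADCDBAADBABAADBABAADBACDBADCDBAADBA ⇒ CD·BA·D·CD·BA·AD·BA·D·CD·CD·BA·D·CD·D·CD·CD·BA·D·CD·D·CD·CD·BA·D·CD·AD·BA·D·CD·BA·AD·BA·D·CD·CD·BA·D·CD
    A ↦ CD
    B ↦ D
    C ↦ AD
    D ↦ BA

A->CD, B->D, C->AD, D->BA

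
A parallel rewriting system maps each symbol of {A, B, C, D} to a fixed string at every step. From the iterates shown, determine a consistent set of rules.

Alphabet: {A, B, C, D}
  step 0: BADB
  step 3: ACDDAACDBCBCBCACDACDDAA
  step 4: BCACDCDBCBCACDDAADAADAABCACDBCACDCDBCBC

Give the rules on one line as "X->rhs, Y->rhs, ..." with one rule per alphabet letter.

A->BC, B->DA, C->A, D->CD

  step 3 ⇒ step 4: ACDDAACDBCBCBCACDACDDAA ⇒ BC·A·CD·CD·BC·BC·A·CD·DA·A·DA·A·DA·A·BC·A·CD·BC·A·CD·CD·BC·BC
    A ↦ BC
    B ↦ DA
    C ↦ A
    D ↦ CD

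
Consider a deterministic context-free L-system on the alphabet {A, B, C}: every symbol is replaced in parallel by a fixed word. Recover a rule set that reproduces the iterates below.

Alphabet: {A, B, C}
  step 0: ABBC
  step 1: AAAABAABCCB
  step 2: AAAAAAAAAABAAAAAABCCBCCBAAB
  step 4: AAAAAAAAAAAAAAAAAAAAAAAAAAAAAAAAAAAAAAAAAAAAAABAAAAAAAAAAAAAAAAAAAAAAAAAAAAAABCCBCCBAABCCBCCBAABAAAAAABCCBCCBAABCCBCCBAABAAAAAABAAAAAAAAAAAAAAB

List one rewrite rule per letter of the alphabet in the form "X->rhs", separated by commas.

A->AA, B->AAB, C->CCB

  step 1 ⇒ step 2: AAAABAABCCB ⇒ AA·AA·AA·AA·AAB·AA·AA·AAB·CCB·CCB·AAB
    A ↦ AA
    B ↦ AAB
    C ↦ CCB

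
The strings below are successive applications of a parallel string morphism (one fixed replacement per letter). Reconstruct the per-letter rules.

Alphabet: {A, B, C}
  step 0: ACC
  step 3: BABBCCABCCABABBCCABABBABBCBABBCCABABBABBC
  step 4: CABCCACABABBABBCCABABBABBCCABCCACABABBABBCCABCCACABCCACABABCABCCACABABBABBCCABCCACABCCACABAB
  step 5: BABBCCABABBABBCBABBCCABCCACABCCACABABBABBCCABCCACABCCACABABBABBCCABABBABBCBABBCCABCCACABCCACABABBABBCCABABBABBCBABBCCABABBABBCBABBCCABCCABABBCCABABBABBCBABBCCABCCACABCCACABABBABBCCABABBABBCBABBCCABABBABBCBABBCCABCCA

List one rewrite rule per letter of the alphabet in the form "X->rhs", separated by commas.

A->BC, B->CA, C->BAB

  step 4 ⇒ step 5: CABCCACABABBABBCCABABBABBCCABCCACABABBABBCCABCCACABCCACABABCABCCACABABBABBCCABCCACABCCACABAB ⇒ BAB·BC·CA·BAB·BAB·BC·BAB·BC·CA·BC·CA·CA·BC·CA·CA·BAB·BAB·BC·CA·BC·CA·CA·BC·CA·CA·BAB·BAB·BC·CA·BAB·BAB·BC·BAB·BC·CA·BC·CA·CA·BC·CA·CA·BAB·BAB·BC·CA·BAB·BAB·BC·BAB·BC·CA·BAB·BAB·BC·BAB·BC·CA·BC·CA·BAB·BC·CA·BAB·BAB·BC·BAB·BC·CA·BC·CA·CA·BC·CA·CA·BAB·BAB·BC·CA·BAB·BAB·BC·BAB·BC·CA·BAB·BAB·BC·BAB·BC·CA·BC·CA
    A ↦ BC
    B ↦ CA
    C ↦ BAB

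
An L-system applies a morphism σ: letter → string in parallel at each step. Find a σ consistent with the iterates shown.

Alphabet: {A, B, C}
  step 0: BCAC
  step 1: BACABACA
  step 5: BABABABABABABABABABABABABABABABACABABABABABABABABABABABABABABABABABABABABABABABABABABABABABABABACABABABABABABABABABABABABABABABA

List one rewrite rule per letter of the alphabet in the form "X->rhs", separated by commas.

A->BA, B->BA, C->CA

  step 0 ⇒ step 1: BCAC ⇒ BA·CA·BA·CA
    A ↦ BA
    B ↦ BA
    C ↦ CA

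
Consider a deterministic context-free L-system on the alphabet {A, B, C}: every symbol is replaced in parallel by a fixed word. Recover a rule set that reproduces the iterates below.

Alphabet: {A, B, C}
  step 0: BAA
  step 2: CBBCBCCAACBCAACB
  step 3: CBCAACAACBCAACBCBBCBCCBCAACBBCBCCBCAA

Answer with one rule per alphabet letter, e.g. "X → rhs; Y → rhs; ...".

A->BC, B->CAA, C->CB

  step 2 ⇒ step 3: CBBCBCCAACBCAACB ⇒ CB·CAA·CAA·CB·CAA·CB·CB·BC·BC·CB·CAA·CB·BC·BC·CB·CAA
    A ↦ BC
    B ↦ CAA
    C ↦ CB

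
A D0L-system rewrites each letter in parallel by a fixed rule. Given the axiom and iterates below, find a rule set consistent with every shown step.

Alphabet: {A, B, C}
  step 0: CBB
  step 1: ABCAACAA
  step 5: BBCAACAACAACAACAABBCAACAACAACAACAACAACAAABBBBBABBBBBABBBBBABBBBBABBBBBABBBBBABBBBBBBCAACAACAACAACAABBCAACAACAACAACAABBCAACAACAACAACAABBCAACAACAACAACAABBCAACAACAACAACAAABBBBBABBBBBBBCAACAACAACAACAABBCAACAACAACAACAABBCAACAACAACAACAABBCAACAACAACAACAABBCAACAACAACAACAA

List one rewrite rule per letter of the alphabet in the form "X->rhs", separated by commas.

A->BB, B->CAA, C->AB

  step 0 ⇒ step 1: CBB ⇒ AB·CAA·CAA
    B ↦ CAA
    C ↦ AB
    A ↦ BB  (constrained at step 1)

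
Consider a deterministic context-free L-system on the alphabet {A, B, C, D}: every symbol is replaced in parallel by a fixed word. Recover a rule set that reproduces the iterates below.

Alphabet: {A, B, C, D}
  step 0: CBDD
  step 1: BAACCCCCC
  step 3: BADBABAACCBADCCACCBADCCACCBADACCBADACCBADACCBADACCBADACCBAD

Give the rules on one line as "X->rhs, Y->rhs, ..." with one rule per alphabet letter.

A->BAD, B->ACC, C->BA, D->CC

  step 0 ⇒ step 1: CBDD ⇒ BA·ACC·CC·CC
    B ↦ ACC
    C ↦ BA
    D ↦ CC
    A ↦ BAD  (constrained at step 1)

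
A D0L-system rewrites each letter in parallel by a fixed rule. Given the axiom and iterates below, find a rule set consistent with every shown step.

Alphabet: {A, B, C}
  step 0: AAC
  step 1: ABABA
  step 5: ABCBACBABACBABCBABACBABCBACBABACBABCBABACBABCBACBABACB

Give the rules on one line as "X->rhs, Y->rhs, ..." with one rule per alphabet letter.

  step 0 ⇒ step 1: AAC ⇒ AB·AB·A
    A ↦ AB
    C ↦ A
    B ↦ CB  (constrained at step 1)

A->AB, B->CB, C->A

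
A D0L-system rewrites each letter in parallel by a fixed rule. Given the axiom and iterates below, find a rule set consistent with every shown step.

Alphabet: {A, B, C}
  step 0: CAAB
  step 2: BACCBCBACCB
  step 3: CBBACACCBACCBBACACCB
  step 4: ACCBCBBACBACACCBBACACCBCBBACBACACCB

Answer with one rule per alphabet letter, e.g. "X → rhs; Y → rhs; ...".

  step 3 ⇒ step 4: CBBACACCBACCBBACACCB ⇒ AC·CB·CB·B·AC·B·AC·AC·CB·B·AC·AC·CB·CB·B·AC·B·AC·AC·CB
    A ↦ B
    B ↦ CB
    C ↦ AC

A->B, B->CB, C->AC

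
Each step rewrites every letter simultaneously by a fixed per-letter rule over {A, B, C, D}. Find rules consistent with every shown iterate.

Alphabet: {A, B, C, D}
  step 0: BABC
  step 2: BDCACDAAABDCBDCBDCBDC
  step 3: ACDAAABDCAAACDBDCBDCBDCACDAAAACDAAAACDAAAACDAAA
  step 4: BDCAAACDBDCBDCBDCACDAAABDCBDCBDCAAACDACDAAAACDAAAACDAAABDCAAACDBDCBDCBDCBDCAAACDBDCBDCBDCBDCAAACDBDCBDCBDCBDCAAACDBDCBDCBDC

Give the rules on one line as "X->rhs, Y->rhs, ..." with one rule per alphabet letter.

  step 3 ⇒ step 4: ACDAAABDCAAACDBDCBDCBDCACDAAAACDAAAACDAAAACDAAA ⇒ BDC·AAA·CD·BDC·BDC·BDC·A·CD·AAA·BDC·BDC·BDC·AAA·CD·A·CD·AAA·A·CD·AAA·A·CD·AAA·BDC·AAA·CD·BDC·BDC·BDC·BDC·AAA·CD·BDC·BDC·BDC·BDC·AAA·CD·BDC·BDC·BDC·BDC·AAA·CD·BDC·BDC·BDC
    A ↦ BDC
    B ↦ A
    C ↦ AAA
    D ↦ CD

A->BDC, B->A, C->AAA, D->CD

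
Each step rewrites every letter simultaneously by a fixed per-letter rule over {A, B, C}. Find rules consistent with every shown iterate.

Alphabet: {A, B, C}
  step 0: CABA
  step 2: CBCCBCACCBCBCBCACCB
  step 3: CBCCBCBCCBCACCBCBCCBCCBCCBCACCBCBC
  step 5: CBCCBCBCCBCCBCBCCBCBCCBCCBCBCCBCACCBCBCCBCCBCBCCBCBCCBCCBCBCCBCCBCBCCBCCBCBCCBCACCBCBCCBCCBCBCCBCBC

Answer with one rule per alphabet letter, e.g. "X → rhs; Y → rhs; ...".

  step 2 ⇒ step 3: CBCCBCACCBCBCBCACCB ⇒ CB·C·CB·CB·C·CB·CAC·CB·CB·C·CB·C·CB·C·CB·CAC·CB·CB·C
    A ↦ CAC
    B ↦ C
    C ↦ CB

A->CAC, B->C, C->CB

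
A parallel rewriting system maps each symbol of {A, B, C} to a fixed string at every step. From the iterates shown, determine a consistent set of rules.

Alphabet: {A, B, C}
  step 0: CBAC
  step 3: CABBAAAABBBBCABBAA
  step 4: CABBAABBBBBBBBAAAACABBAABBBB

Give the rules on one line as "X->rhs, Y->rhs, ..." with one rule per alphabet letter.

A->BB, B->A, C->CA

  step 3 ⇒ step 4: CABBAAAABBBBCABBAA ⇒ CA·BB·A·A·BB·BB·BB·BB·A·A·A·A·CA·BB·A·A·BB·BB
    A ↦ BB
    B ↦ A
    C ↦ CA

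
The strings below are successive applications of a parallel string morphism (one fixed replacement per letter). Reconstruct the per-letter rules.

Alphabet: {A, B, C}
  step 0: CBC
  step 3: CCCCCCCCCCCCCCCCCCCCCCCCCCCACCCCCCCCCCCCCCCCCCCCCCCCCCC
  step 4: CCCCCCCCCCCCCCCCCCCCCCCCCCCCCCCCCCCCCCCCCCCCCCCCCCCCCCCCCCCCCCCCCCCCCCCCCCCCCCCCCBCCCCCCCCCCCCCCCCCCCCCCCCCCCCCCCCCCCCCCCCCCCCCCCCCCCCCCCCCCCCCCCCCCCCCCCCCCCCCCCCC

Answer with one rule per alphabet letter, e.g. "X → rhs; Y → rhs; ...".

A->B, B->A, C->CCC

  step 3 ⇒ step 4: CCCCCCCCCCCCCCCCCCCCCCCCCCCACCCCCCCCCCCCCCCCCCCCCCCCCCC ⇒ CCC·CCC·CCC·CCC·CCC·CCC·CCC·CCC·CCC·CCC·CCC·CCC·CCC·CCC·CCC·CCC·CCC·CCC·CCC·CCC·CCC·CCC·CCC·CCC·CCC·CCC·CCC·B·CCC·CCC·CCC·CCC·CCC·CCC·CCC·CCC·CCC·CCC·CCC·CCC·CCC·CCC·CCC·CCC·CCC·CCC·CCC·CCC·CCC·CCC·CCC·CCC·CCC·CCC·CCC
    A ↦ B
    C ↦ CCC
    B ↦ A  (constrained at step 0)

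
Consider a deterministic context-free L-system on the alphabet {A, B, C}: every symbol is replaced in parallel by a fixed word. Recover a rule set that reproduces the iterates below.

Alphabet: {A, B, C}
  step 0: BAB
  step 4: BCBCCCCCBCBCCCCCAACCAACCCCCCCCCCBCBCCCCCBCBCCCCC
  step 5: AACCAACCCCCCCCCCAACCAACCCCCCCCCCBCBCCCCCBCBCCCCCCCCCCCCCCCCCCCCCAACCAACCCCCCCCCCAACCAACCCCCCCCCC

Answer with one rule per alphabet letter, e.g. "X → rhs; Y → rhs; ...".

  step 4 ⇒ step 5: BCBCCCCCBCBCCCCCAACCAACCCCCCCCCCBCBCCCCCBCBCCCCC ⇒ AA·CC·AA·CC·CC·CC·CC·CC·AA·CC·AA·CC·CC·CC·CC·CC·BC·BC·CC·CC·BC·BC·CC·CC·CC·CC·CC·CC·CC·CC·CC·CC·AA·CC·AA·CC·CC·CC·CC·CC·AA·CC·AA·CC·CC·CC·CC·CC
    A ↦ BC
    B ↦ AA
    C ↦ CC

A->BC, B->AA, C->CC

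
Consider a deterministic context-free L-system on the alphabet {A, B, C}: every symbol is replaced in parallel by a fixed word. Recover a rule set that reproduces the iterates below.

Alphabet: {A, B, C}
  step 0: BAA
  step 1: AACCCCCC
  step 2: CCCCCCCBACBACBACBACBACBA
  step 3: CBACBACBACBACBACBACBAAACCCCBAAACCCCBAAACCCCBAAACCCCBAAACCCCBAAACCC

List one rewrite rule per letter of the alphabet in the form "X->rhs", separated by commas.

  step 2 ⇒ step 3: CCCCCCCBACBACBACBACBACBA ⇒ CBA·CBA·CBA·CBA·CBA·CBA·CBA·AA·CCC·CBA·AA·CCC·CBA·AA·CCC·CBA·AA·CCC·CBA·AA·CCC·CBA·AA·CCC
    A ↦ CCC
    B ↦ AA
    C ↦ CBA

A->CCC, B->AA, C->CBA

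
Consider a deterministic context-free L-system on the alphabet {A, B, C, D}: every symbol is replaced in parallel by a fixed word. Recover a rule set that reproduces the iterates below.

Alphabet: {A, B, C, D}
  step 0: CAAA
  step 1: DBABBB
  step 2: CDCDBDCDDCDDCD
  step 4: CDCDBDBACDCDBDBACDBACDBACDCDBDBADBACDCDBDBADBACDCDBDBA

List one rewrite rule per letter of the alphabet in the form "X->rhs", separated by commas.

A->B, B->DCD, C->DBA, D->C

  step 1 ⇒ step 2: DBABBB ⇒ C·DCD·B·DCD·DCD·DCD
    A ↦ B
    B ↦ DCD
    D ↦ C
  step 0 ⇒ step 1: CAAA ⇒ DBA·B·B·B
    C ↦ DBA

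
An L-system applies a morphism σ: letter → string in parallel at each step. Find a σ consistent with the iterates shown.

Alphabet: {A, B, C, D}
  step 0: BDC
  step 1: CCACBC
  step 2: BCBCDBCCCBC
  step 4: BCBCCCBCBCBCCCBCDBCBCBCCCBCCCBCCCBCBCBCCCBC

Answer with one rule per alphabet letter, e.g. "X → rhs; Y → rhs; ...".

  step 1 ⇒ step 2: CCACBC ⇒ BC·BC·D·BC·CC·BC
    A ↦ D
    B ↦ CC
    C ↦ BC
  step 0 ⇒ step 1: BDC ⇒ CC·AC·BC
    D ↦ AC

A->D, B->CC, C->BC, D->AC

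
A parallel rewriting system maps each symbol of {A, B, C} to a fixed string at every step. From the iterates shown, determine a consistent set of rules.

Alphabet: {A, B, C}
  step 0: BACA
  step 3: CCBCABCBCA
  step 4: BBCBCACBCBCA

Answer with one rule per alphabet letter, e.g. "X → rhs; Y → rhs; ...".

A->CA, B->C, C->B

  step 3 ⇒ step 4: CCBCABCBCA ⇒ B·B·C·B·CA·C·B·C·B·CA
    A ↦ CA
    B ↦ C
    C ↦ B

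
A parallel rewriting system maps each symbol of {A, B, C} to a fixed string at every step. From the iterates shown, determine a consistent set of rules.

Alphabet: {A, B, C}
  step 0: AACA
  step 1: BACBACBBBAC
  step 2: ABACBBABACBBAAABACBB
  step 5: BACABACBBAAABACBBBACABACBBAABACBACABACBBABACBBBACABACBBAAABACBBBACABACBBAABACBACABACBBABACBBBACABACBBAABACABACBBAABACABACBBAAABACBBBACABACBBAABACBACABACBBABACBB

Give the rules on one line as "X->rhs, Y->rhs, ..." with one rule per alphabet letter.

  step 1 ⇒ step 2: BACBACBBBAC ⇒ A·BAC·BB·A·BAC·BB·A·A·A·BAC·BB
    A ↦ BAC
    B ↦ A
    C ↦ BB

A->BAC, B->A, C->BB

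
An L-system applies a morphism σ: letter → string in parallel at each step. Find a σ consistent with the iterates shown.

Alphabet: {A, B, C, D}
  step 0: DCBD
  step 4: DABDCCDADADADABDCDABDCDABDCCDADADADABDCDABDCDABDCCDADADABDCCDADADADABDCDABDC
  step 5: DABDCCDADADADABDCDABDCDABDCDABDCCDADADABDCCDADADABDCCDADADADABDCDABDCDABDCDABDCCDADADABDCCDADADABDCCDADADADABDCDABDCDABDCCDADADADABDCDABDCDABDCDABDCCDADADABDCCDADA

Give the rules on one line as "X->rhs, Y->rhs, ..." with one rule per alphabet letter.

  step 4 ⇒ step 5: DABDCCDADADADABDCDABDCDABDCCDADADADABDCDABDCDABDCCDADADABDCCDADADADABDCDABDC ⇒ DA·BDC·C·DA·DA·DA·DA·BDC·DA·BDC·DA·BDC·DA·BDC·C·DA·DA·DA·BDC·C·DA·DA·DA·BDC·C·DA·DA·DA·DA·BDC·DA·BDC·DA·BDC·DA·BDC·C·DA·DA·DA·BDC·C·DA·DA·DA·BDC·C·DA·DA·DA·DA·BDC·DA·BDC·DA·BDC·C·DA·DA·DA·DA·BDC·DA·BDC·DA·BDC·DA·BDC·C·DA·DA·DA·BDC·C·DA·DA
    A ↦ BDC
    B ↦ C
    C ↦ DA
    D ↦ DA

A->BDC, B->C, C->DA, D->DA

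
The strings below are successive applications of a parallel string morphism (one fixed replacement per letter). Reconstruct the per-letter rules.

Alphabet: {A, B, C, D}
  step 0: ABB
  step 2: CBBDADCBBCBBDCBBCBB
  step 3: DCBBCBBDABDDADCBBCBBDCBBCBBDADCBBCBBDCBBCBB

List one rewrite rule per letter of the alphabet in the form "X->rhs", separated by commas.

A->BD, B->CBB, C->D, D->DA

  step 2 ⇒ step 3: CBBDADCBBCBBDCBBCBB ⇒ D·CBB·CBB·DA·BD·DA·D·CBB·CBB·D·CBB·CBB·DA·D·CBB·CBB·D·CBB·CBB
    A ↦ BD
    B ↦ CBB
    C ↦ D
    D ↦ DA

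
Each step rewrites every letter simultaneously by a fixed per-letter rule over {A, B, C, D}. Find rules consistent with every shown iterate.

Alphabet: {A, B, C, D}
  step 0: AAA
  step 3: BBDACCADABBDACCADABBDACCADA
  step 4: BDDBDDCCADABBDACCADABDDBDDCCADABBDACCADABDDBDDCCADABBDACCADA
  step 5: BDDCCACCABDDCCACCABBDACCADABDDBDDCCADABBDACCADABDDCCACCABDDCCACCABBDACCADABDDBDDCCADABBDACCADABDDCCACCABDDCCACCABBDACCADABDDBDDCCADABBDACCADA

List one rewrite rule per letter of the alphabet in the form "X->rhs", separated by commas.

A->DA, B->BDD, C->B, D->CCA

  step 4 ⇒ step 5: BDDBDDCCADABBDACCADABDDBDDCCADABBDACCADABDDBDDCCADABBDACCADA ⇒ BDD·CCA·CCA·BDD·CCA·CCA·B·B·DA·CCA·DA·BDD·BDD·CCA·DA·B·B·DA·CCA·DA·BDD·CCA·CCA·BDD·CCA·CCA·B·B·DA·CCA·DA·BDD·BDD·CCA·DA·B·B·DA·CCA·DA·BDD·CCA·CCA·BDD·CCA·CCA·B·B·DA·CCA·DA·BDD·BDD·CCA·DA·B·B·DA·CCA·DA
    A ↦ DA
    B ↦ BDD
    C ↦ B
    D ↦ CCA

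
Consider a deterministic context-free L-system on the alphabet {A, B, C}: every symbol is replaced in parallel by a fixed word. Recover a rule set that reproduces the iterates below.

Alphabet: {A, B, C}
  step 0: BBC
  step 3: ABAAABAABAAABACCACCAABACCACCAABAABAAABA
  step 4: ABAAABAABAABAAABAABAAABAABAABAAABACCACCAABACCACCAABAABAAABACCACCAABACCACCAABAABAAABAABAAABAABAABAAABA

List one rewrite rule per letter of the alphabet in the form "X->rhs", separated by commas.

  step 3 ⇒ step 4: ABAAABAABAAABACCACCAABACCACCAABAABAAABA ⇒ ABA·A·ABA·ABA·ABA·A·ABA·ABA·A·ABA·ABA·ABA·A·ABA·CCA·CCA·ABA·CCA·CCA·ABA·ABA·A·ABA·CCA·CCA·ABA·CCA·CCA·ABA·ABA·A·ABA·ABA·A·ABA·ABA·ABA·A·ABA
    A ↦ ABA
    B ↦ A
    C ↦ CCA

A->ABA, B->A, C->CCA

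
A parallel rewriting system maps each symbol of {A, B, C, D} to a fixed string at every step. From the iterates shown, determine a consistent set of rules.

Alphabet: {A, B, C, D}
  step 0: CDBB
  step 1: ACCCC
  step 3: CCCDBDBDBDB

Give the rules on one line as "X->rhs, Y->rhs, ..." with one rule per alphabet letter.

A->DB, B->C, C->A, D->CC

  step 0 ⇒ step 1: CDBB ⇒ A·CC·C·C
    B ↦ C
    C ↦ A
    D ↦ CC
    A ↦ DB  (constrained at step 1)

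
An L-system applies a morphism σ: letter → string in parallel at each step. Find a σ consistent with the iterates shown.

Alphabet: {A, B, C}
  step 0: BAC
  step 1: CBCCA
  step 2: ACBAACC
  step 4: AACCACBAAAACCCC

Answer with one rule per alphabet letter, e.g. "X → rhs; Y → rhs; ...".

  step 1 ⇒ step 2: CBCCA ⇒ A·CB·A·A·CC
    A ↦ CC
    B ↦ CB
    C ↦ A

A->CC, B->CB, C->A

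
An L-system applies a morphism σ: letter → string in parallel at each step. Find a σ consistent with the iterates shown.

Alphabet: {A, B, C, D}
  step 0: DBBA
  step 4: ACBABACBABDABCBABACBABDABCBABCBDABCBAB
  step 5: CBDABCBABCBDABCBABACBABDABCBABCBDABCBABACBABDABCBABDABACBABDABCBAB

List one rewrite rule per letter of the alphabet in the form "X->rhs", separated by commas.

  step 4 ⇒ step 5: ACBABACBABDABCBABACBABDABCBABCBDABCBAB ⇒ CB·D·AB·CB·AB·CB·D·AB·CB·AB·A·CB·AB·D·AB·CB·AB·CB·D·AB·CB·AB·A·CB·AB·D·AB·CB·AB·D·AB·A·CB·AB·D·AB·CB·AB
    A ↦ CB
    B ↦ AB
    C ↦ D
    D ↦ A

A->CB, B->AB, C->D, D->A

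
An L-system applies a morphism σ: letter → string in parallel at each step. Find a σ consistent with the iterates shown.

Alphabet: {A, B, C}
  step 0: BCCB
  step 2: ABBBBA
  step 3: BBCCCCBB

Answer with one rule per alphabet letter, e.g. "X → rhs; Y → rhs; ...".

  step 2 ⇒ step 3: ABBBBA ⇒ BB·C·C·C·C·BB
    A ↦ BB
    B ↦ C
    C ↦ A  (constrained at step 0)

A->BB, B->C, C->A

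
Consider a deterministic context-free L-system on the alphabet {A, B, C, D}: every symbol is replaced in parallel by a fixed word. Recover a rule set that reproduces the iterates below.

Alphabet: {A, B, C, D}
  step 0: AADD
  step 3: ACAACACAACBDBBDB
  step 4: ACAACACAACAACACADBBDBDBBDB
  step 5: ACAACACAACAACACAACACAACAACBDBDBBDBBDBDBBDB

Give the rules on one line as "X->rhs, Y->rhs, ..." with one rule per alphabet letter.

  step 4 ⇒ step 5: ACAACACAACAACACADBBDBDBBDB ⇒ AC·A·AC·AC·A·AC·A·AC·AC·A·AC·AC·A·AC·A·AC·B·DB·DB·B·DB·B·DB·DB·B·DB
    A ↦ AC
    B ↦ DB
    C ↦ A
    D ↦ B

A->AC, B->DB, C->A, D->B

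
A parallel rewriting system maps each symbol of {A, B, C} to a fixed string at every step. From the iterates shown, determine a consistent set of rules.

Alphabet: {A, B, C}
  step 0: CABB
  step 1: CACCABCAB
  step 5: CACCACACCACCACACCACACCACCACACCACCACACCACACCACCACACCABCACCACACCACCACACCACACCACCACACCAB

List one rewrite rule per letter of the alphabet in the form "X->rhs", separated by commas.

A->C, B->CAB, C->CA

  step 0 ⇒ step 1: CABB ⇒ CA·C·CAB·CAB
    A ↦ C
    B ↦ CAB
    C ↦ CA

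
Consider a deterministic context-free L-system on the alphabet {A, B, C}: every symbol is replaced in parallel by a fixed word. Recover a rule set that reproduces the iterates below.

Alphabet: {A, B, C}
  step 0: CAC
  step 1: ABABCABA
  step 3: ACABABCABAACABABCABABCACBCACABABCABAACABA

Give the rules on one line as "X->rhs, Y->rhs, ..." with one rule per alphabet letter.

  step 0 ⇒ step 1: CAC ⇒ ABA·BC·ABA
    A ↦ BC
    C ↦ ABA
    B ↦ AC  (constrained at step 1)

A->BC, B->AC, C->ABA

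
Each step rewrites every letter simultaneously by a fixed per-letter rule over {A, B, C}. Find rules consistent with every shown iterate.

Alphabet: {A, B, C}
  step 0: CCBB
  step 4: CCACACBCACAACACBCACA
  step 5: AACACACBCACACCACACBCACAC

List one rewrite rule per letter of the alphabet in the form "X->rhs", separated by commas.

  step 4 ⇒ step 5: CCACACBCACAACACBCACA ⇒ A·A·C·A·C·A·CBC·A·C·A·C·C·A·C·A·CBC·A·C·A·C
    A ↦ C
    B ↦ CBC
    C ↦ A

A->C, B->CBC, C->A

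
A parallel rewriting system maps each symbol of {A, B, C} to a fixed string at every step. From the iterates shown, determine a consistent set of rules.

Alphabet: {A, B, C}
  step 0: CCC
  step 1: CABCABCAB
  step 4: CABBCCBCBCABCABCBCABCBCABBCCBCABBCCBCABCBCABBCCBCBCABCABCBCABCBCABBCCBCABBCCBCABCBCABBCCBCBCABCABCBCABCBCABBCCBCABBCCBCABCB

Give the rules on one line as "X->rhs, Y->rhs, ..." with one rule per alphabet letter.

  step 0 ⇒ step 1: CCC ⇒ CAB·CAB·CAB
    C ↦ CAB
    A ↦ BC  (constrained at step 1)
    B ↦ CB  (constrained at step 1)

A->BC, B->CB, C->CAB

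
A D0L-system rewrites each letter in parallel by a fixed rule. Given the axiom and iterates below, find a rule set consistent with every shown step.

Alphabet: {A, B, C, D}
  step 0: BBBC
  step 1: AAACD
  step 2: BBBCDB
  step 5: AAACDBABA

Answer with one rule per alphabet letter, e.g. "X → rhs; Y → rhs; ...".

  step 1 ⇒ step 2: AAACD ⇒ B·B·B·CD·B
    A ↦ B
    C ↦ CD
    D ↦ B
  step 0 ⇒ step 1: BBBC ⇒ A·A·A·CD
    B ↦ A

A->B, B->A, C->CD, D->B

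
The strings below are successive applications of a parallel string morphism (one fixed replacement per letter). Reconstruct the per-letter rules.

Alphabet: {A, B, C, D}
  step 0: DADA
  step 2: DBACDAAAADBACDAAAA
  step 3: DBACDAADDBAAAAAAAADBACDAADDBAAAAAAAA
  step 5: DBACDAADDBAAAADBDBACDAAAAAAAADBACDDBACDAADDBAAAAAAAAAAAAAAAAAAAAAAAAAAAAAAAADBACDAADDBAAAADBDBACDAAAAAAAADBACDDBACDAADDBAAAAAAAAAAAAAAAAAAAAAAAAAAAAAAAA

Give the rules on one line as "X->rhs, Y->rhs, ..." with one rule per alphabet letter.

  step 2 ⇒ step 3: DBACDAAAADBACDAAAA ⇒ DB·ACD·AA·D·DB·AA·AA·AA·AA·DB·ACD·AA·D·DB·AA·AA·AA·AA
    A ↦ AA
    B ↦ ACD
    C ↦ D
    D ↦ DB

A->AA, B->ACD, C->D, D->DB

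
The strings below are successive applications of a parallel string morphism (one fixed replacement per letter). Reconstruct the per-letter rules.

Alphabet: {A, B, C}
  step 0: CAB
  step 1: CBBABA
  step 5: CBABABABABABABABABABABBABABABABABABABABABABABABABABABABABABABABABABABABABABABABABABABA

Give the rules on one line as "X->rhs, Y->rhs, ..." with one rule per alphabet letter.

A->BAB, B->A, C->CB

  step 0 ⇒ step 1: CAB ⇒ CB·BAB·A
    A ↦ BAB
    B ↦ A
    C ↦ CB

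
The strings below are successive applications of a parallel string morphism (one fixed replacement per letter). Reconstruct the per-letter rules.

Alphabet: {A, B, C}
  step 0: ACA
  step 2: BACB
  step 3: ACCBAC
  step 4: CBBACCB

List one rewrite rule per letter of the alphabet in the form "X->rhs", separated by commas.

  step 3 ⇒ step 4: ACCBAC ⇒ C·B·B·AC·C·B
    A ↦ C
    B ↦ AC
    C ↦ B

A->C, B->AC, C->B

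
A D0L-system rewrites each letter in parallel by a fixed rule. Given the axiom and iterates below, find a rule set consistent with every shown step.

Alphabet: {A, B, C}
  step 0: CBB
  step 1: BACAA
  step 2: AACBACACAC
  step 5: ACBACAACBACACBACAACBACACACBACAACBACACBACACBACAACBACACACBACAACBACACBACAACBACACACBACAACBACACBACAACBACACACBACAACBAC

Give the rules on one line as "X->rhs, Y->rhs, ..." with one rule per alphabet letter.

A->AC, B->A, C->BAC

  step 1 ⇒ step 2: BACAA ⇒ A·AC·BAC·AC·AC
    A ↦ AC
    B ↦ A
    C ↦ BAC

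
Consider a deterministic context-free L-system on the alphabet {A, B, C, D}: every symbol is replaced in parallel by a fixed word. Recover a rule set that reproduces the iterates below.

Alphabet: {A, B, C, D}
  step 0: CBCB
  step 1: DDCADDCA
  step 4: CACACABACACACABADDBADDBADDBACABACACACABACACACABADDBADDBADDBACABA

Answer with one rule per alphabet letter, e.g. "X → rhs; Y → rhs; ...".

A->BA, B->CA, C->DD, D->CA

  step 0 ⇒ step 1: CBCB ⇒ DD·CA·DD·CA
    B ↦ CA
    C ↦ DD
    A ↦ BA  (constrained at step 1)
    D ↦ CA  (constrained at step 1)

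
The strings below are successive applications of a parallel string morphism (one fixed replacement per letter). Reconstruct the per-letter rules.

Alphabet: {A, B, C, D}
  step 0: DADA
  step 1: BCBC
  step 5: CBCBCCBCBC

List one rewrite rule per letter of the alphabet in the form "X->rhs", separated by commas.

  step 0 ⇒ step 1: DADA ⇒ B·C·B·C
    A ↦ C
    D ↦ B
    B ↦ A  (constrained at step 1)
    C ↦ AD  (constrained at step 1)

A->C, B->A, C->AD, D->B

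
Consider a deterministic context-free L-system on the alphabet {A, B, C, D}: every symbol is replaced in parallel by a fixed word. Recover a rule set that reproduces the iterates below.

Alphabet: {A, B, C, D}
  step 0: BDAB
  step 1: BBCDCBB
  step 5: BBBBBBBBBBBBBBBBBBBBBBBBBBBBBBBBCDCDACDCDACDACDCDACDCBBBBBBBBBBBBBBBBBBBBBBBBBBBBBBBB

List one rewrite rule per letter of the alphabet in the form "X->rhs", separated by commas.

A->DC, B->BB, C->DA, D->C

  step 0 ⇒ step 1: BDAB ⇒ BB·C·DC·BB
    A ↦ DC
    B ↦ BB
    D ↦ C
    C ↦ DA  (constrained at step 1)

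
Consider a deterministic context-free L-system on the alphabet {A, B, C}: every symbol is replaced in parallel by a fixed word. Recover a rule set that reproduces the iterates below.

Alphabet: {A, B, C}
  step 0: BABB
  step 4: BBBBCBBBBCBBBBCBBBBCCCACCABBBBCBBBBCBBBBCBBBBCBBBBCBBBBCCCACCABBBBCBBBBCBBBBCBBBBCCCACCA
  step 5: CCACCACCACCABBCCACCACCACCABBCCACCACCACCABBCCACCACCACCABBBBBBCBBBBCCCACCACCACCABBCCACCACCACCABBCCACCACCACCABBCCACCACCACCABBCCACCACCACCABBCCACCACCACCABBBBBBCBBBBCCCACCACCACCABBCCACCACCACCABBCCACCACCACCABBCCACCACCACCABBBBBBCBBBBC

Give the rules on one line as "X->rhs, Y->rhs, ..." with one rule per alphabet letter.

  step 4 ⇒ step 5: BBBBCBBBBCBBBBCBBBBCCCACCABBBBCBBBBCBBBBCBBBBCBBBBCBBBBCCCACCABBBBCBBBBCBBBBCBBBBCCCACCA ⇒ CCA·CCA·CCA·CCA·BB·CCA·CCA·CCA·CCA·BB·CCA·CCA·CCA·CCA·BB·CCA·CCA·CCA·CCA·BB·BB·BB·C·BB·BB·C·CCA·CCA·CCA·CCA·BB·CCA·CCA·CCA·CCA·BB·CCA·CCA·CCA·CCA·BB·CCA·CCA·CCA·CCA·BB·CCA·CCA·CCA·CCA·BB·CCA·CCA·CCA·CCA·BB·BB·BB·C·BB·BB·C·CCA·CCA·CCA·CCA·BB·CCA·CCA·CCA·CCA·BB·CCA·CCA·CCA·CCA·BB·CCA·CCA·CCA·CCA·BB·BB·BB·C·BB·BB·C
    A ↦ C
    B ↦ CCA
    C ↦ BB

A->C, B->CCA, C->BB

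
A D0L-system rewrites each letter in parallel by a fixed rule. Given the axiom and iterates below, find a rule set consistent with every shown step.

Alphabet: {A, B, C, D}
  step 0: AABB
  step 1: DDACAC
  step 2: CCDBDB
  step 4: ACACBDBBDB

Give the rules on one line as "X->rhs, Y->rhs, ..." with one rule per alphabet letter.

  step 1 ⇒ step 2: DDACAC ⇒ C·C·D·B·D·B
    A ↦ D
    C ↦ B
    D ↦ C
  step 0 ⇒ step 1: AABB ⇒ D·D·AC·AC
    B ↦ AC

A->D, B->AC, C->B, D->C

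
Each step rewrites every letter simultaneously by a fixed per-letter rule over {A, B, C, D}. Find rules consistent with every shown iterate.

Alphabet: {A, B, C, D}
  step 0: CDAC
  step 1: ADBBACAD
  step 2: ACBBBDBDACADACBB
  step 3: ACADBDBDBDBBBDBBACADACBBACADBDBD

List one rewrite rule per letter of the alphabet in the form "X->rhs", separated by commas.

  step 2 ⇒ step 3: ACBBBDBDACADACBB ⇒ AC·AD·BD·BD·BD·BB·BD·BB·AC·AD·AC·BB·AC·AD·BD·BD
    A ↦ AC
    B ↦ BD
    C ↦ AD
    D ↦ BB

A->AC, B->BD, C->AD, D->BB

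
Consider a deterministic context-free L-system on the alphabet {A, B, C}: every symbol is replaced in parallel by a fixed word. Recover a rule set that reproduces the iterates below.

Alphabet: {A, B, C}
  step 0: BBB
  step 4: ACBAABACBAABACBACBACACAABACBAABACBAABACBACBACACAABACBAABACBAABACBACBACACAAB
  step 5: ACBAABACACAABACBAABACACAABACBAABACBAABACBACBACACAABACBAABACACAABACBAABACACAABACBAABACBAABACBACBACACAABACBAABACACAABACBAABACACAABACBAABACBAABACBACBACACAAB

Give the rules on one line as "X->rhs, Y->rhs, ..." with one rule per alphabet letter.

  step 4 ⇒ step 5: ACBAABACBAABACBACBACACAABACBAABACBAABACBACBACACAABACBAABACBAABACBACBACACAAB ⇒ AC·B·AAB·AC·AC·AAB·AC·B·AAB·AC·AC·AAB·AC·B·AAB·AC·B·AAB·AC·B·AC·B·AC·AC·AAB·AC·B·AAB·AC·AC·AAB·AC·B·AAB·AC·AC·AAB·AC·B·AAB·AC·B·AAB·AC·B·AC·B·AC·AC·AAB·AC·B·AAB·AC·AC·AAB·AC·B·AAB·AC·AC·AAB·AC·B·AAB·AC·B·AAB·AC·B·AC·B·AC·AC·AAB
    A ↦ AC
    B ↦ AAB
    C ↦ B

A->AC, B->AAB, C->B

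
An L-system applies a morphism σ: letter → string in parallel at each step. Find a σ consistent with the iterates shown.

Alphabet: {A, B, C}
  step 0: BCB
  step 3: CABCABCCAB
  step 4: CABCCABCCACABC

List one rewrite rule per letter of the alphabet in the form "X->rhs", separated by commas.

  step 3 ⇒ step 4: CABCABCCAB ⇒ CA·B·C·CA·B·C·CA·CA·B·C
    A ↦ B
    B ↦ C
    C ↦ CA

A->B, B->C, C->CA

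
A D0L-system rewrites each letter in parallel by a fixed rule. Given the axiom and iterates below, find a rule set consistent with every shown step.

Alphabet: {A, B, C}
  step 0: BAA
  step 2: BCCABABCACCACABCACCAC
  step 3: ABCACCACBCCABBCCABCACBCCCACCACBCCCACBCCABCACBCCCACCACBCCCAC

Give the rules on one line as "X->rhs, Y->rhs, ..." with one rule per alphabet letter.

  step 2 ⇒ step 3: BCCABABCACCACABCACCAC ⇒ AB·CAC·CAC·BCC·AB·BCC·AB·CAC·BCC·CAC·CAC·BCC·CAC·BCC·AB·CAC·BCC·CAC·CAC·BCC·CAC
    A ↦ BCC
    B ↦ AB
    C ↦ CAC

A->BCC, B->AB, C->CAC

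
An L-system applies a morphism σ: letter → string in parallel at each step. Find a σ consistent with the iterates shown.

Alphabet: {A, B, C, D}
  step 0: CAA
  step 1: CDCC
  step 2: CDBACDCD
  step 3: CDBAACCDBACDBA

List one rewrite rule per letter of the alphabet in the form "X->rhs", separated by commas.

  step 2 ⇒ step 3: CDBACDCD ⇒ CD·BA·A·C·CD·BA·CD·BA
    A ↦ C
    B ↦ A
    C ↦ CD
    D ↦ BA

A->C, B->A, C->CD, D->BA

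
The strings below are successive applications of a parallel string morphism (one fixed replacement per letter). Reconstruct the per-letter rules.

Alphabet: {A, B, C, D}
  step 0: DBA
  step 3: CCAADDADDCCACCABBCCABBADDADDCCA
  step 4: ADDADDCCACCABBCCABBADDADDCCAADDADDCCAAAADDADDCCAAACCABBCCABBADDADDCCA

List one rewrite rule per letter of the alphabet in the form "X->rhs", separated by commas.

A->CCA, B->A, C->ADD, D->B

  step 3 ⇒ step 4: CCAADDADDCCACCABBCCABBADDADDCCA ⇒ ADD·ADD·CCA·CCA·B·B·CCA·B·B·ADD·ADD·CCA·ADD·ADD·CCA·A·A·ADD·ADD·CCA·A·A·CCA·B·B·CCA·B·B·ADD·ADD·CCA
    A ↦ CCA
    B ↦ A
    C ↦ ADD
    D ↦ B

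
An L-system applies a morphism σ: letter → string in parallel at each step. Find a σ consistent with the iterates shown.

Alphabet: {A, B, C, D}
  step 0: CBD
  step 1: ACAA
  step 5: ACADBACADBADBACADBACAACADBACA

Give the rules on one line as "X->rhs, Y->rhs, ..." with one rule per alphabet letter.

  step 0 ⇒ step 1: CBD ⇒ A·CA·A
    B ↦ CA
    C ↦ A
    D ↦ A
    A ↦ DB  (constrained at step 1)

A->DB, B->CA, C->A, D->A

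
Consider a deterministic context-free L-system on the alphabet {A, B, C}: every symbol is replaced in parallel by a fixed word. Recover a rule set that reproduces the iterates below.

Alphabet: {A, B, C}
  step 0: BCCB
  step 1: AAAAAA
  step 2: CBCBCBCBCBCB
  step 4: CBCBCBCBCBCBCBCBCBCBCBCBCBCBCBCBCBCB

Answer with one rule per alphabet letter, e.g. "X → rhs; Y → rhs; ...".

  step 1 ⇒ step 2: AAAAAA ⇒ CB·CB·CB·CB·CB·CB
    A ↦ CB
  step 0 ⇒ step 1: BCCB ⇒ AA·A·A·AA
    B ↦ AA
  step 0 ⇒ step 1: BCCB ⇒ AA·A·A·AA
    C ↦ A

A->CB, B->AA, C->A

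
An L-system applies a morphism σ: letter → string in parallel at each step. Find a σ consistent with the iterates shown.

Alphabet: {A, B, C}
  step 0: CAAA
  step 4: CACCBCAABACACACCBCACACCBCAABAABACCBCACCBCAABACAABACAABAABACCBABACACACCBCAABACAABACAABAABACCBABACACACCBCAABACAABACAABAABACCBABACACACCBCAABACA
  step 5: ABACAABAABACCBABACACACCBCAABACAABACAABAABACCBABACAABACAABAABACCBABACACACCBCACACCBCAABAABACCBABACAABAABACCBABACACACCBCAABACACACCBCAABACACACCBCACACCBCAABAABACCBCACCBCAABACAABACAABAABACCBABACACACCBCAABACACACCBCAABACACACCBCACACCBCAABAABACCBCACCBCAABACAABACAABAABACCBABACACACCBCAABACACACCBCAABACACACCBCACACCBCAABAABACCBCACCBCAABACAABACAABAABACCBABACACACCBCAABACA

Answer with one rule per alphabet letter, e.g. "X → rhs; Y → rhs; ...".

A->CA, B->CCB, C->ABA

  step 4 ⇒ step 5: CACCBCAABACACACCBCACACCBCAABAABACCBCACCBCAABACAABACAABAABACCBABACACACCBCAABACAABACAABAABACCBABACACACCBCAABACAABACAABAABACCBABACACACCBCAABACA ⇒ ABA·CA·ABA·ABA·CCB·ABA·CA·CA·CCB·CA·ABA·CA·ABA·CA·ABA·ABA·CCB·ABA·CA·ABA·CA·ABA·ABA·CCB·ABA·CA·CA·CCB·CA·CA·CCB·CA·ABA·ABA·CCB·ABA·CA·ABA·ABA·CCB·ABA·CA·CA·CCB·CA·ABA·CA·CA·CCB·CA·ABA·CA·CA·CCB·CA·CA·CCB·CA·ABA·ABA·CCB·CA·CCB·CA·ABA·CA·ABA·CA·ABA·ABA·CCB·ABA·CA·CA·CCB·CA·ABA·CA·CA·CCB·CA·ABA·CA·CA·CCB·CA·CA·CCB·CA·ABA·ABA·CCB·CA·CCB·CA·ABA·CA·ABA·CA·ABA·ABA·CCB·ABA·CA·CA·CCB·CA·ABA·CA·CA·CCB·CA·ABA·CA·CA·CCB·CA·CA·CCB·CA·ABA·ABA·CCB·CA·CCB·CA·ABA·CA·ABA·CA·ABA·ABA·CCB·ABA·CA·CA·CCB·CA·ABA·CA
    A ↦ CA
    B ↦ CCB
    C ↦ ABA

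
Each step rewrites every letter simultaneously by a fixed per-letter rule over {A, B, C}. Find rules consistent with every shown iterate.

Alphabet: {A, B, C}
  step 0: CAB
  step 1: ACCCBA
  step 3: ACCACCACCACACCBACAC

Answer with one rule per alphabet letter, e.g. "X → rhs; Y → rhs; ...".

A->C, B->CBA, C->AC

  step 0 ⇒ step 1: CAB ⇒ AC·C·CBA
    A ↦ C
    B ↦ CBA
    C ↦ AC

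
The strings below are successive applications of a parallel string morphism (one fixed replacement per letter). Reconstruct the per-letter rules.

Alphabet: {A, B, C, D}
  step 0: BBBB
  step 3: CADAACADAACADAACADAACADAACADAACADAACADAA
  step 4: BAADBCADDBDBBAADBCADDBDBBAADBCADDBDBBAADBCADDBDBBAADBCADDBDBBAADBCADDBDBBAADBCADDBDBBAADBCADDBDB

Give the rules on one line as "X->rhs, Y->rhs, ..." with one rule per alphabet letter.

  step 3 ⇒ step 4: CADAACADAACADAACADAACADAACADAACADAACADAA ⇒ BAA·DB·CAD·DB·DB·BAA·DB·CAD·DB·DB·BAA·DB·CAD·DB·DB·BAA·DB·CAD·DB·DB·BAA·DB·CAD·DB·DB·BAA·DB·CAD·DB·DB·BAA·DB·CAD·DB·DB·BAA·DB·CAD·DB·DB
    A ↦ DB
    C ↦ BAA
    D ↦ CAD
    B ↦ AA  (constrained at step 0)

A->DB, B->AA, C->BAA, D->CAD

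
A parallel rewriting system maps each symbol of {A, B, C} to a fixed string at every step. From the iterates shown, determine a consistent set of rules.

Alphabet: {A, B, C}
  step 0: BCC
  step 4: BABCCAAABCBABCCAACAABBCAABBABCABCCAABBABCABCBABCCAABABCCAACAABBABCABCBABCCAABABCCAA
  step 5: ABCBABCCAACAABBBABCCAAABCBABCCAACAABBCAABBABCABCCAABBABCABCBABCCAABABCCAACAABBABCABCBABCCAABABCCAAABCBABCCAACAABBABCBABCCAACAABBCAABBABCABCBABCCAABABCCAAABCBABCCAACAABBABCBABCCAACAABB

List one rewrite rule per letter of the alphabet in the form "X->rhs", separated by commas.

  step 4 ⇒ step 5: BABCCAAABCBABCCAACAABBCAABBABCABCCAABBABCABCBABCCAABABCCAACAABBABCABCBABCCAABABCCAA ⇒ ABC·B·ABC·CAA·CAA·B·B·B·ABC·CAA·ABC·B·ABC·CAA·CAA·B·B·CAA·B·B·ABC·ABC·CAA·B·B·ABC·ABC·B·ABC·CAA·B·ABC·CAA·CAA·B·B·ABC·ABC·B·ABC·CAA·B·ABC·CAA·ABC·B·ABC·CAA·CAA·B·B·ABC·B·ABC·CAA·CAA·B·B·CAA·B·B·ABC·ABC·B·ABC·CAA·B·ABC·CAA·ABC·B·ABC·CAA·CAA·B·B·ABC·B·ABC·CAA·CAA·B·B
    A ↦ B
    B ↦ ABC
    C ↦ CAA

A->B, B->ABC, C->CAA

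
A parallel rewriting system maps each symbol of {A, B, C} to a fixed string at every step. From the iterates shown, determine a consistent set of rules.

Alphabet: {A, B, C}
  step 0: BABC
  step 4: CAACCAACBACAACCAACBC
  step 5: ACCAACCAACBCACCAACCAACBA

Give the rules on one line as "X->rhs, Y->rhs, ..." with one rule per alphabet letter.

A->C, B->ACB, C->A

  step 4 ⇒ step 5: CAACCAACBACAACCAACBC ⇒ A·C·C·A·A·C·C·A·ACB·C·A·C·C·A·A·C·C·A·ACB·A
    A ↦ C
    B ↦ ACB
    C ↦ A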